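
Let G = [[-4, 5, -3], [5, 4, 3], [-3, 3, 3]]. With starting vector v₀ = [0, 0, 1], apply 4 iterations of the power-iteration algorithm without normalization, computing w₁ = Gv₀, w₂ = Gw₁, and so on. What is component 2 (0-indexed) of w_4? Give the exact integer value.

1089

w1 = Gv₀ = ((-4)·0 + 5·0 + (-3)·1; 5·0 + 4·0 + 3·1; (-3)·0 + 3·0 + 3·1) = (-3, 3, 3)
w2 = Gw1 = ((-4)·(-3) + 5·3 + (-3)·3; 5·(-3) + 4·3 + 3·3; (-3)·(-3) + 3·3 + 3·3) = (18, 6, 27)
w3 = Gw2 = (-123, 195, 45)
w4 = Gw3 = (1332, 300, 1089)
The requested component of w4 is 1089.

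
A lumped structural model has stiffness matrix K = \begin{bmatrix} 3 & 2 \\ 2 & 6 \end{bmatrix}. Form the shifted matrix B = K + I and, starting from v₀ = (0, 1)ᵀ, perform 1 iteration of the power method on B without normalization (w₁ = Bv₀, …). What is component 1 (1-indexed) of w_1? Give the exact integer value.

B = K + I has rows (4, 2); (2, 7)
w1 = Bv₀ = (4·0 + 2·1; 2·0 + 7·1) = (2, 7)
Requested component of w1: 2

2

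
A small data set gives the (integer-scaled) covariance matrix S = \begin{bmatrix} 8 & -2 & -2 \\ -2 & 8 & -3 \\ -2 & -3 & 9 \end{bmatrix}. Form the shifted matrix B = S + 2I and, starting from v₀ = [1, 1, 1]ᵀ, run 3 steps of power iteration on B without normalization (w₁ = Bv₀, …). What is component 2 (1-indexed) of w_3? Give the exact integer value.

B = S + 2I has rows (10, -2, -2); (-2, 10, -3); (-2, -3, 11)
w1 = Bv₀ = (10·1 + (-2)·1 + (-2)·1; (-2)·1 + 10·1 + (-3)·1; (-2)·1 + (-3)·1 + 11·1) = (6, 5, 6)
w2 = Bw1 = (10·6 + (-2)·5 + (-2)·6; (-2)·6 + 10·5 + (-3)·6; (-2)·6 + (-3)·5 + 11·6) = (38, 20, 39)
w3 = Bw2 = (262, 7, 293)
Requested component of w3: 7

7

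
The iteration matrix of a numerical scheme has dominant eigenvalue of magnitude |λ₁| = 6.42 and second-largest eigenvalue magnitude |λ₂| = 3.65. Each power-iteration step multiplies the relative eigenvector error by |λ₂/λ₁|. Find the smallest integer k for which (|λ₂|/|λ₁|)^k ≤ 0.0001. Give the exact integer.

17

|λ₂/λ₁| = 3.65/6.42 = 0.56854
Need k ≥ ln(0.0001) / ln(0.56854) = -9.2103 / -0.5647 ≈ 16.310
Smallest integer k satisfying the bound: 17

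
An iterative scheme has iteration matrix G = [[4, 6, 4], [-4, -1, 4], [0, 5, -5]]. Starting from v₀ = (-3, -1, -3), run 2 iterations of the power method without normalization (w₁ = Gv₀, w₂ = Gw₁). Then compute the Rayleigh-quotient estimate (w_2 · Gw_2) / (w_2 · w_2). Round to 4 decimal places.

w1 = Gv₀ = (4·(-3) + 6·(-1) + 4·(-3); (-4)·(-3) + (-1)·(-1) + 4·(-3); 0·(-3) + 5·(-1) + (-5)·(-3)) = (-30, 1, 10)
w2 = Gw1 = (4·(-30) + 6·1 + 4·10; (-4)·(-30) + (-1)·1 + 4·10; 0·(-30) + 5·1 + (-5)·10) = (-74, 159, -45)
Gw2 = (478, -43, 1020)
w2·Gw2 = (-74)·478 + 159·(-43) + (-45)·1020 = -88109; w2·w2 = (-74)·(-74) + 159·159 + (-45)·(-45) = 32782
λ ≈ -88109/32782 = -2.6877

-2.6877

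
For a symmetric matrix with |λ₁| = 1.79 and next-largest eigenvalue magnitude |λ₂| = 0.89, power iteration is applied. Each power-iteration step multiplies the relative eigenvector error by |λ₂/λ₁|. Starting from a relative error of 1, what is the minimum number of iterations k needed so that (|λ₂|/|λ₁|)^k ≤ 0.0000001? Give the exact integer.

24

|λ₂/λ₁| = 0.89/1.79 = 0.49721
Need k ≥ ln(0.0000001) / ln(0.49721) = -16.1181 / -0.6987 ≈ 23.067
Smallest integer k satisfying the bound: 24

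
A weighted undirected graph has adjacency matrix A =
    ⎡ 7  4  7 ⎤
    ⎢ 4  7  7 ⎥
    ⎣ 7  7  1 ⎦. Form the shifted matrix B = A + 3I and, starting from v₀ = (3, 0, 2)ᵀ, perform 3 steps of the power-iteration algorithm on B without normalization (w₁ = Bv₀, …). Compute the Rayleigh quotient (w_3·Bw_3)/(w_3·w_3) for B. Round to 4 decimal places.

B = A + 3I has rows (10, 4, 7); (4, 10, 7); (7, 7, 4)
w1 = Bv₀ = (44, 26, 29)
w2 = Bw1 = (747, 639, 606)
w3 = Bw2 = (14268, 13620, 12126)
Bw3 = (282042, 278154, 243720)
w3·Bw3 = 10767981456; w3·w3 = 536120100; μ ≈ 10767981456/536120100 = 20.0850

μ ≈ 20.0850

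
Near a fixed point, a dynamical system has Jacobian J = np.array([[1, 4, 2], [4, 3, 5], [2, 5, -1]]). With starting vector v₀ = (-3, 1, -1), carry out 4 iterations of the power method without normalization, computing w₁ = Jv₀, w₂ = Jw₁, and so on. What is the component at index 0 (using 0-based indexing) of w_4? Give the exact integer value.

w1 = Jv₀ = (-1, -14, 0)
w2 = Jw1 = (-57, -46, -72)
w3 = Jw2 = (-385, -726, -272)
w4 = Jw3 = (-3833, -5078, -4128)
The requested component of w4 is -3833.

-3833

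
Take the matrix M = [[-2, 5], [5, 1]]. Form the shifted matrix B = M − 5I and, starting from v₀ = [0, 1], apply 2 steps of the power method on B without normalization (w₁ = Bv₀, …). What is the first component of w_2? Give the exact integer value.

B = M − 5I has rows (-7, 5); (5, -4)
w1 = Bv₀ = ((-7)·0 + 5·1; 5·0 + (-4)·1) = (5, -4)
w2 = Bw1 = ((-7)·5 + 5·(-4); 5·5 + (-4)·(-4)) = (-55, 41)
Requested component of w2: -55

-55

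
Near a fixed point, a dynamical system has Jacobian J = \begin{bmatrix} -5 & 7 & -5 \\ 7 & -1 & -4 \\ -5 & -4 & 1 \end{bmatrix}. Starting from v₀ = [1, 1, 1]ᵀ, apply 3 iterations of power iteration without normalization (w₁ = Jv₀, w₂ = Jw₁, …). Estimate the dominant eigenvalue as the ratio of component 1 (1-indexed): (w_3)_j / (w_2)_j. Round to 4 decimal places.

w1 = Jv₀ = ((-5)·1 + 7·1 + (-5)·1; 7·1 + (-1)·1 + (-4)·1; (-5)·1 + (-4)·1 + 1·1) = (-3, 2, -8)
w2 = Jw1 = ((-5)·(-3) + 7·2 + (-5)·(-8); 7·(-3) + (-1)·2 + (-4)·(-8); (-5)·(-3) + (-4)·2 + 1·(-8)) = (69, 9, -1)
w3 = Jw2 = (-277, 478, -382)
Ratio at component: -277 / 69 = -4.0145

-4.0145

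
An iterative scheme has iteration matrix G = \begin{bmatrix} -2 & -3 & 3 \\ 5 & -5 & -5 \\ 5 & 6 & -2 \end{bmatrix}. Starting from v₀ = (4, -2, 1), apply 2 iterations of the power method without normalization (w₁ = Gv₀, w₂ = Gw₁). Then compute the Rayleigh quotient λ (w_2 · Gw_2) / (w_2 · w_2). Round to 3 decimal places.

λ ≈ -4.988

w1 = Gv₀ = ((-2)·4 + (-3)·(-2) + 3·1; 5·4 + (-5)·(-2) + (-5)·1; 5·4 + 6·(-2) + (-2)·1) = (1, 25, 6)
w2 = Gw1 = ((-2)·1 + (-3)·25 + 3·6; 5·1 + (-5)·25 + (-5)·6; 5·1 + 6·25 + (-2)·6) = (-59, -150, 143)
Gw2 = (997, -260, -1481)
w2·Gw2 = (-59)·997 + (-150)·(-260) + 143·(-1481) = -231606; w2·w2 = (-59)·(-59) + (-150)·(-150) + 143·143 = 46430
λ ≈ -231606/46430 = -4.988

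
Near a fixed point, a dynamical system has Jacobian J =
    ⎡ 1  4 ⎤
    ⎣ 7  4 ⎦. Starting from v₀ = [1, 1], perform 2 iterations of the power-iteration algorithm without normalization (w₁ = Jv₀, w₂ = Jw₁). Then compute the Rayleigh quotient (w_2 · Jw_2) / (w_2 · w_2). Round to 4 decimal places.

w1 = Jv₀ = (5, 11)
w2 = Jw1 = (49, 79)
Jw2 = (365, 659)
w2·Jw2 = 49·365 + 79·659 = 69946; w2·w2 = 49·49 + 79·79 = 8642
λ ≈ 69946/8642 = 8.0937

λ ≈ 8.0937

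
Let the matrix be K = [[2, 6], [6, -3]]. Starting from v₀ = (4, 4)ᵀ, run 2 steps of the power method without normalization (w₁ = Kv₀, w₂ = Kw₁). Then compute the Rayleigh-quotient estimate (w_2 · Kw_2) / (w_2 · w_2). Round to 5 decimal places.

w1 = Kv₀ = (32, 12)
w2 = Kw1 = (136, 156)
Kw2 = (1208, 348)
w2·Kw2 = 136·1208 + 156·348 = 218576; w2·w2 = 136·136 + 156·156 = 42832
λ ≈ 218576/42832 = 5.10310

λ ≈ 5.10310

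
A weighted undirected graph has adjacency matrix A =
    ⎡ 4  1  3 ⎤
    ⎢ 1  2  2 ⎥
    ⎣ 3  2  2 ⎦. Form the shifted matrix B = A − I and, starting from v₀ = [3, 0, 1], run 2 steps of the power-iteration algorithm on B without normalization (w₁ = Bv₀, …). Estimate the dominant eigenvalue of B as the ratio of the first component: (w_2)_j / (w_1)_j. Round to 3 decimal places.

μ ≈ 5.917

B = A − I has rows (3, 1, 3); (1, 1, 2); (3, 2, 1)
w1 = Bv₀ = (12, 5, 10)
w2 = Bw1 = (71, 37, 56)
Ratio: 71/12 = 5.917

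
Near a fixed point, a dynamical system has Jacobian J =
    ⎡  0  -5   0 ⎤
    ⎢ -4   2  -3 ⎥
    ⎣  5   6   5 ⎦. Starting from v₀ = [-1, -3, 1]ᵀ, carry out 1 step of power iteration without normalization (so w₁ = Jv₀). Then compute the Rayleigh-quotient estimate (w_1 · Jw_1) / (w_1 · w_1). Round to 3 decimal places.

w1 = Jv₀ = (0·(-1) + (-5)·(-3) + 0·1; (-4)·(-1) + 2·(-3) + (-3)·1; 5·(-1) + 6·(-3) + 5·1) = (15, -5, -18)
Jw1 = (25, -16, -45)
w1·Jw1 = 15·25 + (-5)·(-16) + (-18)·(-45) = 1265; w1·w1 = 15·15 + (-5)·(-5) + (-18)·(-18) = 574
λ ≈ 1265/574 = 2.204

2.204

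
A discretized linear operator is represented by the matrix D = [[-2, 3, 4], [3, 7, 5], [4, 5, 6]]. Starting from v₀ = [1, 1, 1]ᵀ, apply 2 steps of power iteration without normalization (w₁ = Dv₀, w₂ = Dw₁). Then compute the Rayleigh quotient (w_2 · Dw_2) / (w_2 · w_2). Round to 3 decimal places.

w1 = Dv₀ = (5, 15, 15)
w2 = Dw1 = (95, 195, 185)
Dw2 = (1135, 2575, 2465)
w2·Dw2 = 95·1135 + 195·2575 + 185·2465 = 1065975; w2·w2 = 95·95 + 195·195 + 185·185 = 81275
λ ≈ 1065975/81275 = 13.116

λ ≈ 13.116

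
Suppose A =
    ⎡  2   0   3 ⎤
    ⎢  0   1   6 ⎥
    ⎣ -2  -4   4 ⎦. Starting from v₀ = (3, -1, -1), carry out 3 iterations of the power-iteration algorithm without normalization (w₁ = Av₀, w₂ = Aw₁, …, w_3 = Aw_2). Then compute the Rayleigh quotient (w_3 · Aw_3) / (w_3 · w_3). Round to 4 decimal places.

λ ≈ 3.0528

w1 = Av₀ = (2·3 + 0·(-1) + 3·(-1); 0·3 + 1·(-1) + 6·(-1); (-2)·3 + (-4)·(-1) + 4·(-1)) = (3, -7, -6)
w2 = Aw1 = (2·3 + 0·(-7) + 3·(-6); 0·3 + 1·(-7) + 6·(-6); (-2)·3 + (-4)·(-7) + 4·(-6)) = (-12, -43, -2)
w3 = Aw2 = (-30, -55, 188)
Aw3 = (504, 1073, 1032)
w3·Aw3 = (-30)·504 + (-55)·1073 + 188·1032 = 119881; w3·w3 = (-30)·(-30) + (-55)·(-55) + 188·188 = 39269
λ ≈ 119881/39269 = 3.0528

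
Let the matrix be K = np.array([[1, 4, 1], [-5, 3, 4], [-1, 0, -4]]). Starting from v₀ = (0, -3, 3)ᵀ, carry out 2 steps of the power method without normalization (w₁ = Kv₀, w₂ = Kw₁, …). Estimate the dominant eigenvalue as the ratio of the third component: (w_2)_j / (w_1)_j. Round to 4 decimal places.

w1 = Kv₀ = (1·0 + 4·(-3) + 1·3; (-5)·0 + 3·(-3) + 4·3; (-1)·0 + 0·(-3) + (-4)·3) = (-9, 3, -12)
w2 = Kw1 = (1·(-9) + 4·3 + 1·(-12); (-5)·(-9) + 3·3 + 4·(-12); (-1)·(-9) + 0·3 + (-4)·(-12)) = (-9, 6, 57)
Ratio at component: 57 / -12 = -4.7500

λ ≈ -4.7500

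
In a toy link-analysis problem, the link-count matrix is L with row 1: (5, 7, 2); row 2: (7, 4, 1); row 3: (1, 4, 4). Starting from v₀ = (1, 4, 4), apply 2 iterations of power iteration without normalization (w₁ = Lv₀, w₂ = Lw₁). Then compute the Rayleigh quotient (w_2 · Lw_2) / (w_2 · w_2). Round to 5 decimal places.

λ ≈ 12.35268

w1 = Lv₀ = (5·1 + 7·4 + 2·4; 7·1 + 4·4 + 1·4; 1·1 + 4·4 + 4·4) = (41, 27, 33)
w2 = Lw1 = (5·41 + 7·27 + 2·33; 7·41 + 4·27 + 1·33; 1·41 + 4·27 + 4·33) = (460, 428, 281)
Lw2 = (5858, 5213, 3296)
w2·Lw2 = 460·5858 + 428·5213 + 281·3296 = 5852020; w2·w2 = 460·460 + 428·428 + 281·281 = 473745
λ ≈ 5852020/473745 = 12.35268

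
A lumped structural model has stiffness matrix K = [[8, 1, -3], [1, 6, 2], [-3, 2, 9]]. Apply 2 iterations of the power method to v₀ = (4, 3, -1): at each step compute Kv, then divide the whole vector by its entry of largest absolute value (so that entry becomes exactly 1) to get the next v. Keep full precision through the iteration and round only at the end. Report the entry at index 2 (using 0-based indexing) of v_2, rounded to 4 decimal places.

Kv0 = (38.00000, 20.00000, -15.00000); divide by 38.00000 → v1 = (1.00000, 0.52632, -0.39474)
Kv1 = (9.71053, 3.36842, -5.50000); divide by 9.71053 → v2 = (1.00000, 0.34688, -0.56640)
Requested entry of v2: -209/369 = -0.5664

-0.5664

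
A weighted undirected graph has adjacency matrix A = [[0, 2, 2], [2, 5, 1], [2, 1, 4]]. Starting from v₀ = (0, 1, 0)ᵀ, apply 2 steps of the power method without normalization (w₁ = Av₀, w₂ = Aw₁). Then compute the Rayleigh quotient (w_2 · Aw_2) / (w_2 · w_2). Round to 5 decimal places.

w1 = Av₀ = (0·0 + 2·1 + 2·0; 2·0 + 5·1 + 1·0; 2·0 + 1·1 + 4·0) = (2, 5, 1)
w2 = Aw1 = (0·2 + 2·5 + 2·1; 2·2 + 5·5 + 1·1; 2·2 + 1·5 + 4·1) = (12, 30, 13)
Aw2 = (86, 187, 106)
w2·Aw2 = 12·86 + 30·187 + 13·106 = 8020; w2·w2 = 12·12 + 30·30 + 13·13 = 1213
λ ≈ 8020/1213 = 6.61171

λ ≈ 6.61171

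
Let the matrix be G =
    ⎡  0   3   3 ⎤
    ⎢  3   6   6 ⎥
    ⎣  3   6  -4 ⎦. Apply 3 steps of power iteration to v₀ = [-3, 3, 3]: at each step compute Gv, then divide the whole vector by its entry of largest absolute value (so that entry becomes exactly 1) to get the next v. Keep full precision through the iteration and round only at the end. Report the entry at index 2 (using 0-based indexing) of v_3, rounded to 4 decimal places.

0.1775

Gv0 = (18.00000, 27.00000, -3.00000); divide by 27.00000 → v1 = (0.66667, 1.00000, -0.11111)
Gv1 = (2.66667, 7.33333, 8.44444); divide by 8.44444 → v2 = (0.31579, 0.86842, 1.00000)
Gv2 = (5.60526, 12.15789, 2.15789); divide by 12.15789 → v3 = (0.46104, 1.00000, 0.17749)
Requested entry of v3: 492/2772 = 0.1775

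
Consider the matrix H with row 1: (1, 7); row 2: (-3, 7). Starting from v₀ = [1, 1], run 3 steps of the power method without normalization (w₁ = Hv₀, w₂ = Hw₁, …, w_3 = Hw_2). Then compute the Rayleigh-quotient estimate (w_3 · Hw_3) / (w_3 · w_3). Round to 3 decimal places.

λ ≈ 2.707

w1 = Hv₀ = (8, 4)
w2 = Hw1 = (36, 4)
w3 = Hw2 = (64, -80)
Hw3 = (-496, -752)
w3·Hw3 = 64·(-496) + (-80)·(-752) = 28416; w3·w3 = 64·64 + (-80)·(-80) = 10496
λ ≈ 28416/10496 = 2.707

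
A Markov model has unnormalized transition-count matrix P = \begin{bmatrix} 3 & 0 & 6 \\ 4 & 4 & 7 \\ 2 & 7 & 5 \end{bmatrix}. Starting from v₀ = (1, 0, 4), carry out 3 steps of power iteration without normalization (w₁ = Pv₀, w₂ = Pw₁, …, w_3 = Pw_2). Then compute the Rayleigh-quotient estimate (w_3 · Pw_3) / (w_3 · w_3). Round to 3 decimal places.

w1 = Pv₀ = (3·1 + 0·0 + 6·4; 4·1 + 4·0 + 7·4; 2·1 + 7·0 + 5·4) = (27, 32, 22)
w2 = Pw1 = (3·27 + 0·32 + 6·22; 4·27 + 4·32 + 7·22; 2·27 + 7·32 + 5·22) = (213, 390, 388)
w3 = Pw2 = (2967, 5128, 5096)
Pw3 = (39477, 68052, 67310)
w3·Pw3 = 2967·39477 + 5128·68052 + 5096·67310 = 809110675; w3·w3 = 2967·2967 + 5128·5128 + 5096·5096 = 61068689
λ ≈ 809110675/61068689 = 13.249

13.249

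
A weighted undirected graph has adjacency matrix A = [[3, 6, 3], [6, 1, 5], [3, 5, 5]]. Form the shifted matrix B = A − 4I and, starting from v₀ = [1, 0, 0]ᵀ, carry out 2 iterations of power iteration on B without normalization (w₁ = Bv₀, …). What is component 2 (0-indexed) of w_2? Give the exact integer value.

B = A − 4I has rows (-1, 6, 3); (6, -3, 5); (3, 5, 1)
w1 = Bv₀ = ((-1)·1 + 6·0 + 3·0; 6·1 + (-3)·0 + 5·0; 3·1 + 5·0 + 1·0) = (-1, 6, 3)
w2 = Bw1 = ((-1)·(-1) + 6·6 + 3·3; 6·(-1) + (-3)·6 + 5·3; 3·(-1) + 5·6 + 1·3) = (46, -9, 30)
Requested component of w2: 30

30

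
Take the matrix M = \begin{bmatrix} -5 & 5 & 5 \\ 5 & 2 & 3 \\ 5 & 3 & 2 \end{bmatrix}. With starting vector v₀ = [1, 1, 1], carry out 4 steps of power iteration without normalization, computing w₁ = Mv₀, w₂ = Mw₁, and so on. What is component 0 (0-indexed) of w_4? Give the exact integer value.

5625

w1 = Mv₀ = (5, 10, 10)
w2 = Mw1 = (75, 75, 75)
w3 = Mw2 = (375, 750, 750)
w4 = Mw3 = (5625, 5625, 5625)
The requested component of w4 is 5625.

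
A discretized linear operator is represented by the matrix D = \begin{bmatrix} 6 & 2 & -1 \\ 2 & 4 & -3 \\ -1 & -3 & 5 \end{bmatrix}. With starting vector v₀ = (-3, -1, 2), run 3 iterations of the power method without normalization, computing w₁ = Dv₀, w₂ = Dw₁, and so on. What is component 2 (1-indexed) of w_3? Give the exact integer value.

-1434

w1 = Dv₀ = (6·(-3) + 2·(-1) + (-1)·2; 2·(-3) + 4·(-1) + (-3)·2; (-1)·(-3) + (-3)·(-1) + 5·2) = (-22, -16, 16)
w2 = Dw1 = (6·(-22) + 2·(-16) + (-1)·16; 2·(-22) + 4·(-16) + (-3)·16; (-1)·(-22) + (-3)·(-16) + 5·16) = (-180, -156, 150)
w3 = Dw2 = (-1542, -1434, 1398)
The requested component of w3 is -1434.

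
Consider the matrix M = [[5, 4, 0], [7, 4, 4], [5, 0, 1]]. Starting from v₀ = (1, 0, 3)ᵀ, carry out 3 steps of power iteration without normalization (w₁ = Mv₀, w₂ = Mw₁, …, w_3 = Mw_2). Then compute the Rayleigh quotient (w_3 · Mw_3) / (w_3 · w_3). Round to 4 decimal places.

w1 = Mv₀ = (5·1 + 4·0 + 0·3; 7·1 + 4·0 + 4·3; 5·1 + 0·0 + 1·3) = (5, 19, 8)
w2 = Mw1 = (5·5 + 4·19 + 0·8; 7·5 + 4·19 + 4·8; 5·5 + 0·19 + 1·8) = (101, 143, 33)
w3 = Mw2 = (1077, 1411, 538)
Mw3 = (11029, 15335, 5923)
w3·Mw3 = 1077·11029 + 1411·15335 + 538·5923 = 36702492; w3·w3 = 1077·1077 + 1411·1411 + 538·538 = 3440294
λ ≈ 36702492/3440294 = 10.6684

λ ≈ 10.6684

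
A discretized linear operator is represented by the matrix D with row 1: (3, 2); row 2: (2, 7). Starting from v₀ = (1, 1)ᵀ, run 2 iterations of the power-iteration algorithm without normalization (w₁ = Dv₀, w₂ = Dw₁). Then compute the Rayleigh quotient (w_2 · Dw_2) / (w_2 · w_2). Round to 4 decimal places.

λ ≈ 7.8227

w1 = Dv₀ = (3·1 + 2·1; 2·1 + 7·1) = (5, 9)
w2 = Dw1 = (3·5 + 2·9; 2·5 + 7·9) = (33, 73)
Dw2 = (245, 577)
w2·Dw2 = 33·245 + 73·577 = 50206; w2·w2 = 33·33 + 73·73 = 6418
λ ≈ 50206/6418 = 7.8227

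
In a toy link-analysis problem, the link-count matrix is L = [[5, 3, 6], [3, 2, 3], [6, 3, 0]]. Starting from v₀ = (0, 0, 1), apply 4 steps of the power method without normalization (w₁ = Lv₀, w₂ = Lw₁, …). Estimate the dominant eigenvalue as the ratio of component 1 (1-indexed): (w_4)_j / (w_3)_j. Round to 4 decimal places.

w1 = Lv₀ = (5·0 + 3·0 + 6·1; 3·0 + 2·0 + 3·1; 6·0 + 3·0 + 0·1) = (6, 3, 0)
w2 = Lw1 = (5·6 + 3·3 + 6·0; 3·6 + 2·3 + 3·0; 6·6 + 3·3 + 0·0) = (39, 24, 45)
w3 = Lw2 = (537, 300, 306)
w4 = Lw3 = (5421, 3129, 4122)
Ratio at component: 5421 / 537 = 10.0950

10.0950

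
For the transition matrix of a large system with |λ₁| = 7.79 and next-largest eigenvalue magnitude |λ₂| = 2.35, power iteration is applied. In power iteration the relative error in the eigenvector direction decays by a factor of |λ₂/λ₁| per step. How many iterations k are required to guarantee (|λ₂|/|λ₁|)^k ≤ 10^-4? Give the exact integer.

|λ₂/λ₁| = 2.35/7.79 = 0.30167
Need k ≥ ln(10^-4) / ln(0.30167) = -9.2103 / -1.1984 ≈ 7.685
Smallest integer k satisfying the bound: 8

8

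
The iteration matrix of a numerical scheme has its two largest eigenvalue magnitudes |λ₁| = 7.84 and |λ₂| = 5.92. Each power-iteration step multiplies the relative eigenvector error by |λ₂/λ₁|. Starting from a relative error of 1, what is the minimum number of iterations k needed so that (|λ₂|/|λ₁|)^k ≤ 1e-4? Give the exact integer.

33

|λ₂/λ₁| = 5.92/7.84 = 0.75510
Need k ≥ ln(1e-4) / ln(0.75510) = -9.2103 / -0.2809 ≈ 32.788
Smallest integer k satisfying the bound: 33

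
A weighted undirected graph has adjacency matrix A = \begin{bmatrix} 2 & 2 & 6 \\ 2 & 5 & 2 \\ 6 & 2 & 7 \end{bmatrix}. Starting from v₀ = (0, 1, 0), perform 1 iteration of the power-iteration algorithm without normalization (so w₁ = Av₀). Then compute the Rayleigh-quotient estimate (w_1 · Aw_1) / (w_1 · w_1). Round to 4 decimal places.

λ ≈ 8.7576

w1 = Av₀ = (2·0 + 2·1 + 6·0; 2·0 + 5·1 + 2·0; 6·0 + 2·1 + 7·0) = (2, 5, 2)
Aw1 = (26, 33, 36)
w1·Aw1 = 2·26 + 5·33 + 2·36 = 289; w1·w1 = 2·2 + 5·5 + 2·2 = 33
λ ≈ 289/33 = 8.7576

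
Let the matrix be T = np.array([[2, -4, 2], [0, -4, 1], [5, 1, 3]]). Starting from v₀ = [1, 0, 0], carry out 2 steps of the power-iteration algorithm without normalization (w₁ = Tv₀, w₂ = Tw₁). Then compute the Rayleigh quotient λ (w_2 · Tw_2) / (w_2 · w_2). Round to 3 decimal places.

5.422

w1 = Tv₀ = (2·1 + (-4)·0 + 2·0; 0·1 + (-4)·0 + 1·0; 5·1 + 1·0 + 3·0) = (2, 0, 5)
w2 = Tw1 = (2·2 + (-4)·0 + 2·5; 0·2 + (-4)·0 + 1·5; 5·2 + 1·0 + 3·5) = (14, 5, 25)
Tw2 = (58, 5, 150)
w2·Tw2 = 14·58 + 5·5 + 25·150 = 4587; w2·w2 = 14·14 + 5·5 + 25·25 = 846
λ ≈ 4587/846 = 5.422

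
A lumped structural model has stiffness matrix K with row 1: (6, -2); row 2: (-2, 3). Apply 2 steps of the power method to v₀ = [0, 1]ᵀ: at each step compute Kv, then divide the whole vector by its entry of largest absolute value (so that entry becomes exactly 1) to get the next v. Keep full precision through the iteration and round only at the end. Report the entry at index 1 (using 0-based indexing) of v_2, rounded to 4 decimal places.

-0.7222

Kv0 = (-2.00000, 3.00000); divide by 3.00000 → v1 = (-0.66667, 1.00000)
Kv1 = (-6.00000, 4.33333); divide by -6.00000 → v2 = (1.00000, -0.72222)
Requested entry of v2: 13/-18 = -0.7222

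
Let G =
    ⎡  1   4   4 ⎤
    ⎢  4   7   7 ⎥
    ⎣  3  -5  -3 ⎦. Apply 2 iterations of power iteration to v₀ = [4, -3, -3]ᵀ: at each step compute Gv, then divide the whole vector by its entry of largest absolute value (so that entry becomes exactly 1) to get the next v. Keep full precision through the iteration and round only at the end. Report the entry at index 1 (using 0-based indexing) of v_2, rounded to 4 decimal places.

Gv0 = (-20.00000, -26.00000, 36.00000); divide by 36.00000 → v1 = (-0.55556, -0.72222, 1.00000)
Gv1 = (0.55556, -0.27778, -1.05556); divide by -1.05556 → v2 = (-0.52632, 0.26316, 1.00000)
Requested entry of v2: -10/-38 = 0.2632

0.2632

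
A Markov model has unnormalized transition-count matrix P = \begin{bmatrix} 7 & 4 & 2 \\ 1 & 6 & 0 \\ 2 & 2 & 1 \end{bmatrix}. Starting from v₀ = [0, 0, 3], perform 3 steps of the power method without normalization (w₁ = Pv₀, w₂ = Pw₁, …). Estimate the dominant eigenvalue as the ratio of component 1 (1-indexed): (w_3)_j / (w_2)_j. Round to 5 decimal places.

w1 = Pv₀ = (7·0 + 4·0 + 2·3; 1·0 + 6·0 + 0·3; 2·0 + 2·0 + 1·3) = (6, 0, 3)
w2 = Pw1 = (7·6 + 4·0 + 2·3; 1·6 + 6·0 + 0·3; 2·6 + 2·0 + 1·3) = (48, 6, 15)
w3 = Pw2 = (390, 84, 123)
Ratio at component: 390 / 48 = 8.12500

λ ≈ 8.12500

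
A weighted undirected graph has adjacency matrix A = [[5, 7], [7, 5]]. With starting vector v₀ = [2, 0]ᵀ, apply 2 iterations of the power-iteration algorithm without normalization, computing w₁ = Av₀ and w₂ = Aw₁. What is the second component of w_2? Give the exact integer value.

w1 = Av₀ = (10, 14)
w2 = Aw1 = (148, 140)
The requested component of w2 is 140.

140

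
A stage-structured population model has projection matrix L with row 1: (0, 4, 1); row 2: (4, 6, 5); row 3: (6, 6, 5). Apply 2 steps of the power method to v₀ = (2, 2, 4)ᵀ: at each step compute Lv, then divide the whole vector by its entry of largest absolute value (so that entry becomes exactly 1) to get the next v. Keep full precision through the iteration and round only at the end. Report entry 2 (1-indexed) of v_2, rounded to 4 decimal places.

0.9549

Lv0 = (12.00000, 40.00000, 44.00000); divide by 44.00000 → v1 = (0.27273, 0.90909, 1.00000)
Lv1 = (4.63636, 11.54545, 12.09091); divide by 12.09091 → v2 = (0.38346, 0.95489, 1.00000)
Requested entry of v2: 508/532 = 0.9549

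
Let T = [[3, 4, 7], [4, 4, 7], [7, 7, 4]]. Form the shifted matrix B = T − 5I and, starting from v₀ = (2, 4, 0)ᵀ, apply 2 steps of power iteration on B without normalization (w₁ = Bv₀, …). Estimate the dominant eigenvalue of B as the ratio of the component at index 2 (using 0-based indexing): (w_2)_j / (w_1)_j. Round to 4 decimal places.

1.6667

B = T − 5I has rows (-2, 4, 7); (4, -1, 7); (7, 7, -1)
w1 = Bv₀ = ((-2)·2 + 4·4 + 7·0; 4·2 + (-1)·4 + 7·0; 7·2 + 7·4 + (-1)·0) = (12, 4, 42)
w2 = Bw1 = ((-2)·12 + 4·4 + 7·42; 4·12 + (-1)·4 + 7·42; 7·12 + 7·4 + (-1)·42) = (286, 338, 70)
Ratio: 70/42 = 1.6667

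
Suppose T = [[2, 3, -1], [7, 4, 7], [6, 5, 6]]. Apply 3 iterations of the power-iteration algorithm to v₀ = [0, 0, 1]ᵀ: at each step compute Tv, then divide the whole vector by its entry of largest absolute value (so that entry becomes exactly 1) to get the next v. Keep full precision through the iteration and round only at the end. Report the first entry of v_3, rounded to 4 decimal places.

Tv0 = (-1.00000, 7.00000, 6.00000); divide by 7.00000 → v1 = (-0.14286, 1.00000, 0.85714)
Tv1 = (1.85714, 9.00000, 9.28571); divide by 9.28571 → v2 = (0.20000, 0.96923, 1.00000)
Tv2 = (2.30769, 12.27692, 12.04615); divide by 12.27692 → v3 = (0.18797, 1.00000, 0.98120)
Requested entry of v3: 150/798 = 0.1880

0.1880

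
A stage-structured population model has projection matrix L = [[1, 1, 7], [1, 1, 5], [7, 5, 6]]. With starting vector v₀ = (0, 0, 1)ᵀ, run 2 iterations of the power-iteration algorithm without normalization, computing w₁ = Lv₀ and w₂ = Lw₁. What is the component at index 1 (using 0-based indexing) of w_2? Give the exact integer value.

w1 = Lv₀ = (1·0 + 1·0 + 7·1; 1·0 + 1·0 + 5·1; 7·0 + 5·0 + 6·1) = (7, 5, 6)
w2 = Lw1 = (1·7 + 1·5 + 7·6; 1·7 + 1·5 + 5·6; 7·7 + 5·5 + 6·6) = (54, 42, 110)
The requested component of w2 is 42.

42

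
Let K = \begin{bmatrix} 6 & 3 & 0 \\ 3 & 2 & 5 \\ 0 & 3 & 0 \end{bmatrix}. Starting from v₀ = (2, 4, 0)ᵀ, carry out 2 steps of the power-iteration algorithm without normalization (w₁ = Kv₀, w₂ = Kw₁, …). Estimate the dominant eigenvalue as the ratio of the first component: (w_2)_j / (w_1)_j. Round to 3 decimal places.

λ ≈ 7.750

w1 = Kv₀ = (6·2 + 3·4 + 0·0; 3·2 + 2·4 + 5·0; 0·2 + 3·4 + 0·0) = (24, 14, 12)
w2 = Kw1 = (6·24 + 3·14 + 0·12; 3·24 + 2·14 + 5·12; 0·24 + 3·14 + 0·12) = (186, 160, 42)
Ratio at component: 186 / 24 = 7.750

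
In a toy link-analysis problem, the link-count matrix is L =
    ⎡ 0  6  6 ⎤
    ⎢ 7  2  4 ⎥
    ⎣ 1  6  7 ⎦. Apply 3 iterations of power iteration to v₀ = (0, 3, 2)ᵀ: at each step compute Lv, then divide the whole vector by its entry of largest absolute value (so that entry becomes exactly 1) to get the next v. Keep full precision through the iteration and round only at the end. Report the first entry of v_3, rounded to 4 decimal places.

0.8731

Lv0 = (30.00000, 14.00000, 32.00000); divide by 32.00000 → v1 = (0.93750, 0.43750, 1.00000)
Lv1 = (8.62500, 11.43750, 10.56250); divide by 11.43750 → v2 = (0.75410, 1.00000, 0.92350)
Lv2 = (11.54098, 10.97268, 13.21858); divide by 13.21858 → v3 = (0.87309, 0.83010, 1.00000)
Requested entry of v3: 4224/4838 = 0.8731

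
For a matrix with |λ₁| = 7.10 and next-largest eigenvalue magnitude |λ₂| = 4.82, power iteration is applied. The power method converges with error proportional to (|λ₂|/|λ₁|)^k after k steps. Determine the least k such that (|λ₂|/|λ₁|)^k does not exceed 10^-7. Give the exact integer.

|λ₂/λ₁| = 4.82/7.10 = 0.67887
Need k ≥ ln(10^-7) / ln(0.67887) = -16.1181 / -0.3873 ≈ 41.614
Smallest integer k satisfying the bound: 42

42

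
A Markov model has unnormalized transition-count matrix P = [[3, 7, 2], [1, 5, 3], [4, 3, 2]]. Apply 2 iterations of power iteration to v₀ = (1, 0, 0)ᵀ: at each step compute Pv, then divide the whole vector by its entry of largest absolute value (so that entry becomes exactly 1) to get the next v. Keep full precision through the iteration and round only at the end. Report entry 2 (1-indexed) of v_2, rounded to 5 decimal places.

Pv0 = (3.000000, 1.000000, 4.000000); divide by 4.000000 → v1 = (0.750000, 0.250000, 1.000000)
Pv1 = (6.000000, 5.000000, 5.750000); divide by 6.000000 → v2 = (1.000000, 0.833333, 0.958333)
Requested entry of v2: 20/24 = 0.83333

0.83333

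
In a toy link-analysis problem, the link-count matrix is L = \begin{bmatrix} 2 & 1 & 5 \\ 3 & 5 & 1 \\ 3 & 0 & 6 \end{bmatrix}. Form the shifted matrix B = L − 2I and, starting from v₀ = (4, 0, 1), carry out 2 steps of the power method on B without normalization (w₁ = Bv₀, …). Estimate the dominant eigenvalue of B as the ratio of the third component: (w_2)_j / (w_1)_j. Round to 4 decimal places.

4.9375

B = L − 2I has rows (0, 1, 5); (3, 3, 1); (3, 0, 4)
w1 = Bv₀ = (0·4 + 1·0 + 5·1; 3·4 + 3·0 + 1·1; 3·4 + 0·0 + 4·1) = (5, 13, 16)
w2 = Bw1 = (0·5 + 1·13 + 5·16; 3·5 + 3·13 + 1·16; 3·5 + 0·13 + 4·16) = (93, 70, 79)
Ratio: 79/16 = 4.9375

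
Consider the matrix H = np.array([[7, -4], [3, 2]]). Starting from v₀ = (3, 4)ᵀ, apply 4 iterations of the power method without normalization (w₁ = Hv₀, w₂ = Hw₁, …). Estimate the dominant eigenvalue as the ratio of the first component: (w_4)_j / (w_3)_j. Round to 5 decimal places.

w1 = Hv₀ = (5, 17)
w2 = Hw1 = (-33, 49)
w3 = Hw2 = (-427, -1)
w4 = Hw3 = (-2985, -1283)
Ratio at component: -2985 / -427 = 6.99063

6.99063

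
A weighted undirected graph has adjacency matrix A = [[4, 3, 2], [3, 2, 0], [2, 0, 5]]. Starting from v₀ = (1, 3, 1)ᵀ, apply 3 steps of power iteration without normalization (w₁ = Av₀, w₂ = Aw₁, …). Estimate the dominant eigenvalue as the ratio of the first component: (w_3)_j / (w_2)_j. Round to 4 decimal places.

w1 = Av₀ = (15, 9, 7)
w2 = Aw1 = (101, 63, 65)
w3 = Aw2 = (723, 429, 527)
Ratio at component: 723 / 101 = 7.1584

λ ≈ 7.1584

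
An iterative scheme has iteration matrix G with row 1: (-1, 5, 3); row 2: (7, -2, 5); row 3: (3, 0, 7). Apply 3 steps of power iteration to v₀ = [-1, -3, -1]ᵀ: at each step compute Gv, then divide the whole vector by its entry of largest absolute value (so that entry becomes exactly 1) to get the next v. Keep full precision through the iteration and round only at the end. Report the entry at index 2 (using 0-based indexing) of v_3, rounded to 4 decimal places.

Gv0 = (-17.00000, -6.00000, -10.00000); divide by -17.00000 → v1 = (1.00000, 0.35294, 0.58824)
Gv1 = (2.52941, 9.23529, 7.11765); divide by 9.23529 → v2 = (0.27389, 1.00000, 0.77070)
Gv2 = (7.03822, 3.77070, 6.21656); divide by 7.03822 → v3 = (1.00000, 0.53575, 0.88326)
Requested entry of v3: -976/-1105 = 0.8833

0.8833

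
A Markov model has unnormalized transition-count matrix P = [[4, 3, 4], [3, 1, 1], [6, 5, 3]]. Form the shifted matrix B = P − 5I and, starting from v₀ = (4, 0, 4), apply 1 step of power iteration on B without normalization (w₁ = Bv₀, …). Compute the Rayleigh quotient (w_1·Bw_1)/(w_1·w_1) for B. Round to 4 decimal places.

4.4634

B = P − 5I has rows (-1, 3, 4); (3, -4, 1); (6, 5, -2)
w1 = Bv₀ = ((-1)·4 + 3·0 + 4·4; 3·4 + (-4)·0 + 1·4; 6·4 + 5·0 + (-2)·4) = (12, 16, 16)
Bw1 = (100, -12, 120)
w1·Bw1 = 2928; w1·w1 = 656; μ ≈ 2928/656 = 4.4634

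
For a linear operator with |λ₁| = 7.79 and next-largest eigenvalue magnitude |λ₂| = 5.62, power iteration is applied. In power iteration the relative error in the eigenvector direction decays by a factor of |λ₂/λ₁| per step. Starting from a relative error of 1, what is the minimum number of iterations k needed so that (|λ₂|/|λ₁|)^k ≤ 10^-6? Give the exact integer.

43

|λ₂/λ₁| = 5.62/7.79 = 0.72144
Need k ≥ ln(10^-6) / ln(0.72144) = -13.8155 / -0.3265 ≈ 42.313
Smallest integer k satisfying the bound: 43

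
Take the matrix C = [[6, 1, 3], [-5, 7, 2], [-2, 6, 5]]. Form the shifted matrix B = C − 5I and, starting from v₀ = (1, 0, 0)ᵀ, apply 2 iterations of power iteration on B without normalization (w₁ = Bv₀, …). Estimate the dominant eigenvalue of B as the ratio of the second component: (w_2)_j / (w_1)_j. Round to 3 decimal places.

B = C − 5I has rows (1, 1, 3); (-5, 2, 2); (-2, 6, 0)
w1 = Bv₀ = (1, -5, -2)
w2 = Bw1 = (-10, -19, -32)
Ratio: -19/-5 = 3.800

3.800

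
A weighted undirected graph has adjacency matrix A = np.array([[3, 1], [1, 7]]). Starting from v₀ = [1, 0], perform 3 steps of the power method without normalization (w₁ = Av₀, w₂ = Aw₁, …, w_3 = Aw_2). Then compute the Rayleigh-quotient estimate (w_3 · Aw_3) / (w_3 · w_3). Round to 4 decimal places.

7.0000

w1 = Av₀ = (3·1 + 1·0; 1·1 + 7·0) = (3, 1)
w2 = Aw1 = (3·3 + 1·1; 1·3 + 7·1) = (10, 10)
w3 = Aw2 = (40, 80)
Aw3 = (200, 600)
w3·Aw3 = 40·200 + 80·600 = 56000; w3·w3 = 40·40 + 80·80 = 8000
λ ≈ 56000/8000 = 7.0000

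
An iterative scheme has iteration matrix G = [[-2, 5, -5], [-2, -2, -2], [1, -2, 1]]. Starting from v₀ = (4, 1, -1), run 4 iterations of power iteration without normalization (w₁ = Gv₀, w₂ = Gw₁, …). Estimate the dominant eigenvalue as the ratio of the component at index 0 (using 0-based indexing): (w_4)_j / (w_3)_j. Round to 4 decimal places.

w1 = Gv₀ = ((-2)·4 + 5·1 + (-5)·(-1); (-2)·4 + (-2)·1 + (-2)·(-1); 1·4 + (-2)·1 + 1·(-1)) = (2, -8, 1)
w2 = Gw1 = ((-2)·2 + 5·(-8) + (-5)·1; (-2)·2 + (-2)·(-8) + (-2)·1; 1·2 + (-2)·(-8) + 1·1) = (-49, 10, 19)
w3 = Gw2 = (53, 40, -50)
w4 = Gw3 = (344, -86, -77)
Ratio at component: 344 / 53 = 6.4906

6.4906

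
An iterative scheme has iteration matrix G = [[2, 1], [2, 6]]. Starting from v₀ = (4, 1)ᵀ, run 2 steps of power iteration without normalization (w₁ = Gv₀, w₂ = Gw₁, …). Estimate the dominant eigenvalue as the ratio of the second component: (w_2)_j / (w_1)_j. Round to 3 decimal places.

7.286

w1 = Gv₀ = (2·4 + 1·1; 2·4 + 6·1) = (9, 14)
w2 = Gw1 = (2·9 + 1·14; 2·9 + 6·14) = (32, 102)
Ratio at component: 102 / 14 = 7.286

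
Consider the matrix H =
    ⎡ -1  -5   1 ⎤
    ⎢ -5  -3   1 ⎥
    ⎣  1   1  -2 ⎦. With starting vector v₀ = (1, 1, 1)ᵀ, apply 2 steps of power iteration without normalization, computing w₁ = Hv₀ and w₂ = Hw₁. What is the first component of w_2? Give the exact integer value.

w1 = Hv₀ = (-5, -7, 0)
w2 = Hw1 = (40, 46, -12)
The requested component of w2 is 40.

40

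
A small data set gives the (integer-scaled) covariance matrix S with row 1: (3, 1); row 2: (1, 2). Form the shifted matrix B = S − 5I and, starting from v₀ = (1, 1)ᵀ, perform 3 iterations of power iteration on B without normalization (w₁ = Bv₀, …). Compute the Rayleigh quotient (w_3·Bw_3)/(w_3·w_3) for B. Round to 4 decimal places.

B = S − 5I has rows (-2, 1); (1, -3)
w1 = Bv₀ = (-1, -2)
w2 = Bw1 = (0, 5)
w3 = Bw2 = (5, -15)
Bw3 = (-25, 50)
w3·Bw3 = -875; w3·w3 = 250; μ ≈ -875/250 = -3.5000

μ ≈ -3.5000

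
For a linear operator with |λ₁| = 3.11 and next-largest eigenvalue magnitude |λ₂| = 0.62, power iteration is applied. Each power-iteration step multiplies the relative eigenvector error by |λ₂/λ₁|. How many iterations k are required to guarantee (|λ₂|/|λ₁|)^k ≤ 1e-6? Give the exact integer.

9

|λ₂/λ₁| = 0.62/3.11 = 0.19936
Need k ≥ ln(1e-6) / ln(0.19936) = -13.8155 / -1.6127 ≈ 8.567
Smallest integer k satisfying the bound: 9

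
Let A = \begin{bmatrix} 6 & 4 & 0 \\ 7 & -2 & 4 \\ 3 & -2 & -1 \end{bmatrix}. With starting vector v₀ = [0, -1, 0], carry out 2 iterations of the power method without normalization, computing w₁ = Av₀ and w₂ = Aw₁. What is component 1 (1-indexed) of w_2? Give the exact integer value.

-16

w1 = Av₀ = (-4, 2, 2)
w2 = Aw1 = (-16, -24, -18)
The requested component of w2 is -16.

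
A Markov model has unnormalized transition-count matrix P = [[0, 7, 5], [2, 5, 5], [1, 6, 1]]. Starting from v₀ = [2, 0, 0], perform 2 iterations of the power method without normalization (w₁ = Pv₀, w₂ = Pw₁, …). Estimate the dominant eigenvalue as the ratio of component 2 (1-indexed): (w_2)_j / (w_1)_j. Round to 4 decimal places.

7.5000

w1 = Pv₀ = (0·2 + 7·0 + 5·0; 2·2 + 5·0 + 5·0; 1·2 + 6·0 + 1·0) = (0, 4, 2)
w2 = Pw1 = (0·0 + 7·4 + 5·2; 2·0 + 5·4 + 5·2; 1·0 + 6·4 + 1·2) = (38, 30, 26)
Ratio at component: 30 / 4 = 7.5000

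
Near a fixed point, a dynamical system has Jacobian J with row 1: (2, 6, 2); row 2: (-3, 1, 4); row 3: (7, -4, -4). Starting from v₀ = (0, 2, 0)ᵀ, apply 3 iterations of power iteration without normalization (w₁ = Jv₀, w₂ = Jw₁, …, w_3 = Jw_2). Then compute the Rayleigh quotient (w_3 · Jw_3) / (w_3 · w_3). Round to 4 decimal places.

w1 = Jv₀ = (2·0 + 6·2 + 2·0; (-3)·0 + 1·2 + 4·0; 7·0 + (-4)·2 + (-4)·0) = (12, 2, -8)
w2 = Jw1 = (2·12 + 6·2 + 2·(-8); (-3)·12 + 1·2 + 4·(-8); 7·12 + (-4)·2 + (-4)·(-8)) = (20, -66, 108)
w3 = Jw2 = (-140, 306, -28)
Jw3 = (1500, 614, -2092)
w3·Jw3 = (-140)·1500 + 306·614 + (-28)·(-2092) = 36460; w3·w3 = (-140)·(-140) + 306·306 + (-28)·(-28) = 114020
λ ≈ 36460/114020 = 0.3198

λ ≈ 0.3198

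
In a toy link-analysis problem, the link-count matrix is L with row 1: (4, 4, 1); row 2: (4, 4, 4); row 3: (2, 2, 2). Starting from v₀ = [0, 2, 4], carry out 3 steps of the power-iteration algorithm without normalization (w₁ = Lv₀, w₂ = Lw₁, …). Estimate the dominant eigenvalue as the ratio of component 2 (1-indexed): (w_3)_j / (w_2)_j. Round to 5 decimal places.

9.25000

w1 = Lv₀ = (12, 24, 12)
w2 = Lw1 = (156, 192, 96)
w3 = Lw2 = (1488, 1776, 888)
Ratio at component: 1776 / 192 = 9.25000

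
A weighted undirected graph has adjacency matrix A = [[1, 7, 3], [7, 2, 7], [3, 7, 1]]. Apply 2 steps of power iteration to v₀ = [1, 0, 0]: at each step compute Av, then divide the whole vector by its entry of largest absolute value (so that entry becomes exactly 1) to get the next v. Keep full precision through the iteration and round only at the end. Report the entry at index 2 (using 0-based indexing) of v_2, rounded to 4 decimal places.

Av0 = (1.00000, 7.00000, 3.00000); divide by 7.00000 → v1 = (0.14286, 1.00000, 0.42857)
Av1 = (8.42857, 6.00000, 7.85714); divide by 8.42857 → v2 = (1.00000, 0.71186, 0.93220)
Requested entry of v2: 55/59 = 0.9322

0.9322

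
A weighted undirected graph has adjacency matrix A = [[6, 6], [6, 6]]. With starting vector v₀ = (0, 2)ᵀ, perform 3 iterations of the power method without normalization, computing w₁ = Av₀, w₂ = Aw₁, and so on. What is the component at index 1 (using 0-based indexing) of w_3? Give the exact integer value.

w1 = Av₀ = (6·0 + 6·2; 6·0 + 6·2) = (12, 12)
w2 = Aw1 = (6·12 + 6·12; 6·12 + 6·12) = (144, 144)
w3 = Aw2 = (1728, 1728)
The requested component of w3 is 1728.

1728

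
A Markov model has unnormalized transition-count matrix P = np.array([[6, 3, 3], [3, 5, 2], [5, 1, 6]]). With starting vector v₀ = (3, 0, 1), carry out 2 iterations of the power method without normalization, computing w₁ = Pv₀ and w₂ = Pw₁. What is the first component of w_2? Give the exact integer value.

222

w1 = Pv₀ = (21, 11, 21)
w2 = Pw1 = (222, 160, 242)
The requested component of w2 is 222.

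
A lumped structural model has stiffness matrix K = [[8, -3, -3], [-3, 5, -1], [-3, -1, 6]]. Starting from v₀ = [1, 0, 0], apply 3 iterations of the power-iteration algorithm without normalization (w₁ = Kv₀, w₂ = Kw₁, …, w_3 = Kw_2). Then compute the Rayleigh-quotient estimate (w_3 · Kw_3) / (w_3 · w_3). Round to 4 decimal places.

w1 = Kv₀ = (8·1 + (-3)·0 + (-3)·0; (-3)·1 + 5·0 + (-1)·0; (-3)·1 + (-1)·0 + 6·0) = (8, -3, -3)
w2 = Kw1 = (8·8 + (-3)·(-3) + (-3)·(-3); (-3)·8 + 5·(-3) + (-1)·(-3); (-3)·8 + (-1)·(-3) + 6·(-3)) = (82, -36, -39)
w3 = Kw2 = (881, -387, -444)
Kw3 = (9541, -4134, -4920)
w3·Kw3 = 881·9541 + (-387)·(-4134) + (-444)·(-4920) = 12189959; w3·w3 = 881·881 + (-387)·(-387) + (-444)·(-444) = 1123066
λ ≈ 12189959/1123066 = 10.8542

λ ≈ 10.8542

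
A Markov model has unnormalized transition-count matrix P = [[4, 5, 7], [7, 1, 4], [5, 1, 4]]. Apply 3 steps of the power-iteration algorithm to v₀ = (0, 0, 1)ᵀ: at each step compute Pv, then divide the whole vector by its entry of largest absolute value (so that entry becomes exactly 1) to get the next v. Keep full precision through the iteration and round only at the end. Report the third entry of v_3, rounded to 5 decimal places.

Pv0 = (7.000000, 4.000000, 4.000000); divide by 7.000000 → v1 = (1.000000, 0.571429, 0.571429)
Pv1 = (10.857143, 9.857143, 7.857143); divide by 10.857143 → v2 = (1.000000, 0.907895, 0.723684)
Pv2 = (13.605263, 10.802632, 8.802632); divide by 13.605263 → v3 = (1.000000, 0.794004, 0.647002)
Requested entry of v3: 669/1034 = 0.64700

0.64700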